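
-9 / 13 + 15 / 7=132 / 91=1.45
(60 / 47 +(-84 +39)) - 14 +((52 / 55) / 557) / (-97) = -57.72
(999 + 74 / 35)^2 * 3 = 3683194563 / 1225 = 3006689.44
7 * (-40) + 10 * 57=290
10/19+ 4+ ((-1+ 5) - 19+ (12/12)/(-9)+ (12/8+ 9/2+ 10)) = 926/171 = 5.42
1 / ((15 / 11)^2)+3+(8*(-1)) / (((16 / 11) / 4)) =-4154 / 225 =-18.46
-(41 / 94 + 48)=-4553 / 94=-48.44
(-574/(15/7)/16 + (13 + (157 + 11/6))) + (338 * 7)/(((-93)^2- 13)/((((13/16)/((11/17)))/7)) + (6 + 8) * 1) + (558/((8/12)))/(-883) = 730598819461/4738213320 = 154.19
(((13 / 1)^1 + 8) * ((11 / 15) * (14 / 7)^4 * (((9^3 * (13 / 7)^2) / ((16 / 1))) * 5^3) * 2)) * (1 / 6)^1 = 11293425 / 7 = 1613346.43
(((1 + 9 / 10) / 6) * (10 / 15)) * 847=16093 / 90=178.81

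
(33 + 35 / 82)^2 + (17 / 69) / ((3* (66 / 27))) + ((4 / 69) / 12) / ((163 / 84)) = 929525861375 / 831873108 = 1117.39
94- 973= -879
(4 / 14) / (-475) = -2 / 3325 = -0.00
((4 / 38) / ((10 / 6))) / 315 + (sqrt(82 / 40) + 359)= sqrt(205) / 10 + 3581027 / 9975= 360.43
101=101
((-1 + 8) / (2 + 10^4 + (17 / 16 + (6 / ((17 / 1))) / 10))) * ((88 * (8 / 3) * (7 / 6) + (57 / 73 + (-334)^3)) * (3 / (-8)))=4161505674310 / 425617521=9777.57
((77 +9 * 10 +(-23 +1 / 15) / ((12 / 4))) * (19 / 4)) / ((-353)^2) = 136249 / 22429620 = 0.01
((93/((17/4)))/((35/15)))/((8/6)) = 837/119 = 7.03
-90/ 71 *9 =-810/ 71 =-11.41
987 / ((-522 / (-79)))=25991 / 174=149.37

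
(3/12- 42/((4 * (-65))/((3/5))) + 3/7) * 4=3.10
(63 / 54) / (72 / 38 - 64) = -133 / 7080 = -0.02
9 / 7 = 1.29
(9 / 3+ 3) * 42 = 252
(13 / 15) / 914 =13 / 13710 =0.00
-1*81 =-81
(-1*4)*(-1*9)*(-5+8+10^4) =360108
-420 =-420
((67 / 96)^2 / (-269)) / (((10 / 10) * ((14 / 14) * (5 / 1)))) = -4489 / 12395520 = -0.00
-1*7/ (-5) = 7/ 5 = 1.40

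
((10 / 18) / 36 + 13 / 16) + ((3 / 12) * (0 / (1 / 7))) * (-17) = 1073 / 1296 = 0.83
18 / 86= 9 / 43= 0.21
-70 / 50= -7 / 5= -1.40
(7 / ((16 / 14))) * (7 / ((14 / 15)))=735 / 16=45.94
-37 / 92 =-0.40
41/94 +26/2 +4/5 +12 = 12331/470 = 26.24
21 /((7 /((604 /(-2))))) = -906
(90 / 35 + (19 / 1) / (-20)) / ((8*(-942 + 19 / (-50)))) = -1135 / 5277328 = -0.00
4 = 4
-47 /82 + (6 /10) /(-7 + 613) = -0.57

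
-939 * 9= -8451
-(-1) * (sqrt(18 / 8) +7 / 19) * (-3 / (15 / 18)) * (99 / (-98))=63261 / 9310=6.79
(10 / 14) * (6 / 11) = 30 / 77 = 0.39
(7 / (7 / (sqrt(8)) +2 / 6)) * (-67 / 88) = 1407 / 4763 - 29547 * sqrt(2) / 19052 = -1.90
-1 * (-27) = 27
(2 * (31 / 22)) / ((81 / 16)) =496 / 891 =0.56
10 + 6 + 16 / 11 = 192 / 11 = 17.45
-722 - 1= -723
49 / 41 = 1.20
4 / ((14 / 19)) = 38 / 7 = 5.43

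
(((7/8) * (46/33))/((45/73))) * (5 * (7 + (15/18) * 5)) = 787451/7128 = 110.47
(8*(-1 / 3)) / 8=-1 / 3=-0.33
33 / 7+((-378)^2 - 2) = 1000207 / 7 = 142886.71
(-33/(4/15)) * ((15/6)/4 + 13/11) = -7155/32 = -223.59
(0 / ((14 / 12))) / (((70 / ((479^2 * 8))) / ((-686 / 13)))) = 0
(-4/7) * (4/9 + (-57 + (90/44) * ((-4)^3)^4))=-13589522564/693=-19609700.67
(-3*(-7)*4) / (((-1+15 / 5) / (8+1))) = 378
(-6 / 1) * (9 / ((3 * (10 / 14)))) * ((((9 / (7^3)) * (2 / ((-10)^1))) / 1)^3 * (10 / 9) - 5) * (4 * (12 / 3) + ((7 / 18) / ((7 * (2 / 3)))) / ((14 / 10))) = 20413881596739 / 10088401750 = 2023.50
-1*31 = -31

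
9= 9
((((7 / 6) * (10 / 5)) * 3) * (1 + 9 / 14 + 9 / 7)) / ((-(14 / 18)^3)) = -29889 / 686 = -43.57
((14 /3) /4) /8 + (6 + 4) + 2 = 583 /48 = 12.15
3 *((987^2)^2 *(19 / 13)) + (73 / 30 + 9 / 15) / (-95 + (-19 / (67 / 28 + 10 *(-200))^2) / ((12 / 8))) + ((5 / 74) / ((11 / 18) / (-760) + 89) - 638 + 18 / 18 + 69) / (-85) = 369357901213985632401573332491136291 / 88766128709229318786010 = 4161022977851.04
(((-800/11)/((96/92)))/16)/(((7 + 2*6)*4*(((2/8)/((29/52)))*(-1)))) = 16675/130416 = 0.13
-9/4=-2.25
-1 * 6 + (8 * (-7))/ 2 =-34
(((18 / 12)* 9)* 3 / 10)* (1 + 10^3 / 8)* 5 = 5103 / 2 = 2551.50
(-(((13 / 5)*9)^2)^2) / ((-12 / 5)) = 62462907 / 500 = 124925.81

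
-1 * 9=-9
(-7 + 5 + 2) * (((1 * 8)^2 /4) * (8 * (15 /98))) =0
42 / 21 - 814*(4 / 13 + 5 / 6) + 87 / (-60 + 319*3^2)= -926.76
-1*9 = -9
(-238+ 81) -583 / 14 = -2781 / 14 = -198.64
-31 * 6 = -186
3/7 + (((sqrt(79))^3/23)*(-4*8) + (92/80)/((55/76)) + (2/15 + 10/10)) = 18197/5775 - 2528*sqrt(79)/23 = -973.78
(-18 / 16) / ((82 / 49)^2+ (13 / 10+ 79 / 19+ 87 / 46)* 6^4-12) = -47215665 / 399354816704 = -0.00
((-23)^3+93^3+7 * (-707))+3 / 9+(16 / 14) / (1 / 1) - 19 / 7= 16532035 / 21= 787239.76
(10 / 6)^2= 25 / 9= 2.78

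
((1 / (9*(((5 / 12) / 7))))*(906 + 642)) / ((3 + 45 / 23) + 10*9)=1978 / 65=30.43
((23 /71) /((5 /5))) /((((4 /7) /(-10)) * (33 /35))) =-28175 /4686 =-6.01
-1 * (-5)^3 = 125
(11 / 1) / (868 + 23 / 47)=517 / 40819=0.01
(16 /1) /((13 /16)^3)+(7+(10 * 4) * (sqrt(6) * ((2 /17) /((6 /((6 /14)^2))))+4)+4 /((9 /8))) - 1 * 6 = 120 * sqrt(6) /833+3843581 /19773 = 194.74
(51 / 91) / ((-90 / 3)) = -17 / 910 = -0.02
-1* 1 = -1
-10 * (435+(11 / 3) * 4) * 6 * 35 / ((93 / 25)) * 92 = -2171890000 / 93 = -23353655.91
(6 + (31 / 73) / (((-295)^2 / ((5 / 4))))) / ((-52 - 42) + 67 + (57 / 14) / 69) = -4909468151 / 22044302750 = -0.22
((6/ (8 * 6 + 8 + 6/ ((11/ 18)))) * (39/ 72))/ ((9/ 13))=1859/ 26064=0.07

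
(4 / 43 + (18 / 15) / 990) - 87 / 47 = -2929204 / 1667325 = -1.76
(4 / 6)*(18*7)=84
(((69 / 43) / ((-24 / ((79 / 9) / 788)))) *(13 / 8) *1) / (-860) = 23621 / 16784778240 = 0.00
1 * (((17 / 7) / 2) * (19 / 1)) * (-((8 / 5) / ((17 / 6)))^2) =-21888 / 2975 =-7.36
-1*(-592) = 592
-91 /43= -2.12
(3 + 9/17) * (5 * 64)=19200/17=1129.41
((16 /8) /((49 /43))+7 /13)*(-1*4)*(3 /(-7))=17532 /4459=3.93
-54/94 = -27/47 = -0.57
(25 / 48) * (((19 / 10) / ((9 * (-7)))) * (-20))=475 / 1512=0.31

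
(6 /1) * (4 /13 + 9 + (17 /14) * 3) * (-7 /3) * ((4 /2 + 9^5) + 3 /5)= -695923106 /65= -10706509.32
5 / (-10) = -1 / 2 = -0.50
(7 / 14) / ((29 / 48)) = 24 / 29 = 0.83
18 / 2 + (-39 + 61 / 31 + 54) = 805 / 31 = 25.97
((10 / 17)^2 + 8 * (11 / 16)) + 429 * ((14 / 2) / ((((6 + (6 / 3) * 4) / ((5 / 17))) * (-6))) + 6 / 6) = 490527 / 1156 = 424.33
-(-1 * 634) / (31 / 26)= 16484 / 31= 531.74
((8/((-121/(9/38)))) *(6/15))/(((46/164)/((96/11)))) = -0.19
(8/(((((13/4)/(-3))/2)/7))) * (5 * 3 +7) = -29568/13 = -2274.46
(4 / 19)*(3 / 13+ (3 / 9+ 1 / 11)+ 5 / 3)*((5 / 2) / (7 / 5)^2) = 83000 / 133133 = 0.62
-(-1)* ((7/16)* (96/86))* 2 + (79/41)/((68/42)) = 129885/59942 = 2.17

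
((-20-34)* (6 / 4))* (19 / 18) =-171 / 2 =-85.50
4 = 4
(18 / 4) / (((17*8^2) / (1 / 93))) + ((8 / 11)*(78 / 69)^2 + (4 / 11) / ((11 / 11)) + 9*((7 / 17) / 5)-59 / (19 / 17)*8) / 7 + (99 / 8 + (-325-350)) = -17148851318581 / 23730008960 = -722.67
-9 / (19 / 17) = -153 / 19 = -8.05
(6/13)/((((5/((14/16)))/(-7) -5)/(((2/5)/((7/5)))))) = -28/1235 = -0.02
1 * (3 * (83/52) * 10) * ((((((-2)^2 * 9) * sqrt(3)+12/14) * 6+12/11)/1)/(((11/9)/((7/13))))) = 2689200/20449+8470980 * sqrt(3)/1859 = 8024.01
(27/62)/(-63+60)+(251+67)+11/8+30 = 86609/248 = 349.23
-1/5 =-0.20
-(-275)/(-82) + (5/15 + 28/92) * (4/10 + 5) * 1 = 847/9430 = 0.09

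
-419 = -419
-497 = -497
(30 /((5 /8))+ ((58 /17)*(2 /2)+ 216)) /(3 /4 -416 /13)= -18184 /2125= -8.56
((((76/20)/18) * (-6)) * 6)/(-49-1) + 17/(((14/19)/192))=3876133/875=4429.87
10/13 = 0.77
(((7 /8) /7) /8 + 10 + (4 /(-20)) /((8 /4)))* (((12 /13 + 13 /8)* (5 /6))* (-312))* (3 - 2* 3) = 2522535 /128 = 19707.30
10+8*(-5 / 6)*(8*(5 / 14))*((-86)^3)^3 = 102930966924665446610 / 21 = 4901474615460259362.38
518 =518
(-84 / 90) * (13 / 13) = -14 / 15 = -0.93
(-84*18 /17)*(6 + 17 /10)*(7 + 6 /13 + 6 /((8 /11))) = -11889801 /1105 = -10760.00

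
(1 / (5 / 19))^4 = 130321 / 625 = 208.51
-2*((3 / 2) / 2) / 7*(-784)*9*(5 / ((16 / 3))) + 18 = 2871 / 2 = 1435.50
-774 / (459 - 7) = -387 / 226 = -1.71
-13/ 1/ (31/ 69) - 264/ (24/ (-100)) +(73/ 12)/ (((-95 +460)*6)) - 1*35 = 11562511/ 11160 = 1036.07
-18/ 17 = -1.06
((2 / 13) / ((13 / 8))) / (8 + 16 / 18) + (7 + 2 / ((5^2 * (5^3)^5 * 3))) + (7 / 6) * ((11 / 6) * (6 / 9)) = 58740386962896709 / 6962585449218750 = 8.44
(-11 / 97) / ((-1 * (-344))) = -0.00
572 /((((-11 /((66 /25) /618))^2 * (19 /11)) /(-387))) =-0.02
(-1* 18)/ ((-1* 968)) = 9/ 484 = 0.02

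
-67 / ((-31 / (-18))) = -1206 / 31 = -38.90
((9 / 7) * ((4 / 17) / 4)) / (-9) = -1 / 119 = -0.01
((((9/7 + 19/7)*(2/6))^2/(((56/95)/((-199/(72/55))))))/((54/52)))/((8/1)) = -13517075/244944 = -55.18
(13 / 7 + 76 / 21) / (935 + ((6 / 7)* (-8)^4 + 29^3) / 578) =66470 / 11934927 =0.01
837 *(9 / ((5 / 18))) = 135594 / 5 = 27118.80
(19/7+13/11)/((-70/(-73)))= 2190/539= 4.06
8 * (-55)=-440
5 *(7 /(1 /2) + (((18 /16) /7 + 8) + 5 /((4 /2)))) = 6905 /56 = 123.30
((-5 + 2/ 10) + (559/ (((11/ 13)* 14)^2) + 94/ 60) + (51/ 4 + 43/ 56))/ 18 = 10151363/ 12806640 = 0.79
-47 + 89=42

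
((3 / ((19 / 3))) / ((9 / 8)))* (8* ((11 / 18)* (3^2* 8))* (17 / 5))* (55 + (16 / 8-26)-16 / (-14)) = 2154240 / 133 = 16197.29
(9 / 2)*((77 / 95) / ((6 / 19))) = 231 / 20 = 11.55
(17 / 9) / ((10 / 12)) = 34 / 15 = 2.27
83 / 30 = 2.77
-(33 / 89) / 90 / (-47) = 11 / 125490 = 0.00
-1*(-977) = 977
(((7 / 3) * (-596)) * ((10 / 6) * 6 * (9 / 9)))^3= -72616096448000 / 27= -2689485053629.63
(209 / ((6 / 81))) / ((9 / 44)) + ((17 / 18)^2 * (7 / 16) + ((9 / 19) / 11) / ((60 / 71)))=74728350403 / 5417280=13794.44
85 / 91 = 0.93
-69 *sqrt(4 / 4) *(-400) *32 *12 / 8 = 1324800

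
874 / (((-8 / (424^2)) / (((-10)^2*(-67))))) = 131591537600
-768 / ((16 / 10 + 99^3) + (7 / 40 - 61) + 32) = -10240 / 12936957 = -0.00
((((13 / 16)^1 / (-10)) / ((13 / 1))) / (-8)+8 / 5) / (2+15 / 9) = 6147 / 14080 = 0.44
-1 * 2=-2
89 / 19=4.68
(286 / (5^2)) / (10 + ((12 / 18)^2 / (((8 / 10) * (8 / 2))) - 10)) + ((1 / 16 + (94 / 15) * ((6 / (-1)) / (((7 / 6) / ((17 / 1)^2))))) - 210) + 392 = -126694773 / 14000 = -9049.63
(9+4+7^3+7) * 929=337227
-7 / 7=-1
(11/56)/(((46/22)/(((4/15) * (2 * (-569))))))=-68849/2415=-28.51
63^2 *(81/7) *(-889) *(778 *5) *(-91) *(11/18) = 8832446437815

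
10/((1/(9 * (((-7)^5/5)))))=-302526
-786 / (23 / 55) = -43230 / 23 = -1879.57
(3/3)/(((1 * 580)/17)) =17/580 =0.03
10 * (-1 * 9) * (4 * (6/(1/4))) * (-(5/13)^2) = 216000/169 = 1278.11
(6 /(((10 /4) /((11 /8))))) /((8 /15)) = 99 /16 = 6.19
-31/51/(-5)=31/255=0.12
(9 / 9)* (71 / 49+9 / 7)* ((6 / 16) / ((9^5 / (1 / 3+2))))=67 / 1653372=0.00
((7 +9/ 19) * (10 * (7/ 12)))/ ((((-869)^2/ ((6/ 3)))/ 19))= 4970/ 2265483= 0.00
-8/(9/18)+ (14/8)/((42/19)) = -365/24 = -15.21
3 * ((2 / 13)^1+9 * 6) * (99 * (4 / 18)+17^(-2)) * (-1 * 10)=-134302080 / 3757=-35747.16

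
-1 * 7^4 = -2401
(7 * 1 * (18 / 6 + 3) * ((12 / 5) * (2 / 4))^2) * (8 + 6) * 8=6773.76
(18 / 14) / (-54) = -0.02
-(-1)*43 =43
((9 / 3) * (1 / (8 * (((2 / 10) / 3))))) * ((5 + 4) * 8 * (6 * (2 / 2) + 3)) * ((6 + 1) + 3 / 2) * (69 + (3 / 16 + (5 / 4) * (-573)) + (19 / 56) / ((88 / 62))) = -98758143945 / 4928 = -20040207.78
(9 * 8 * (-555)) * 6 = -239760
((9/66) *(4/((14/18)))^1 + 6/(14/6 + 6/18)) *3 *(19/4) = 51813/1232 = 42.06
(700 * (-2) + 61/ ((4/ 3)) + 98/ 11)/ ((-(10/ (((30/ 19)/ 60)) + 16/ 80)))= 295975/ 83644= 3.54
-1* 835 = -835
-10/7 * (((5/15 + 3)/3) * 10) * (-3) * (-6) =-2000/7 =-285.71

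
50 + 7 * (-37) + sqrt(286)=-209 + sqrt(286)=-192.09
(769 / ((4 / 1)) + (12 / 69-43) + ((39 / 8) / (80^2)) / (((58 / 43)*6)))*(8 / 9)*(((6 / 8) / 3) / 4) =6803852819 / 819609600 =8.30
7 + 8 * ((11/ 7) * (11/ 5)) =1213/ 35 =34.66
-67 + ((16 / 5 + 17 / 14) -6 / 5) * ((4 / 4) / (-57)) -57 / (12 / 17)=-78633 / 532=-147.81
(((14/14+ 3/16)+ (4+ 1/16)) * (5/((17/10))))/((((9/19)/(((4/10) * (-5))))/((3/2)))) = -3325/34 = -97.79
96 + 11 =107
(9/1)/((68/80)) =180/17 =10.59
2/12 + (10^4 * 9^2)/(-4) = -202499.83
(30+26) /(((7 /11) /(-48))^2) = 2230272 /7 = 318610.29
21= 21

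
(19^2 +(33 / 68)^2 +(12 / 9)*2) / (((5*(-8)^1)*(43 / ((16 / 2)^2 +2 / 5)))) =-812736211 / 59649600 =-13.63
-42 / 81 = -14 / 27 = -0.52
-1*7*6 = -42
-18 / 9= -2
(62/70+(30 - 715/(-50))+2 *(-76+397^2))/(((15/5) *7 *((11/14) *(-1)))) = -2005253/105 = -19097.65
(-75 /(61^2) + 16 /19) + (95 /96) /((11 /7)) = 108380051 /74658144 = 1.45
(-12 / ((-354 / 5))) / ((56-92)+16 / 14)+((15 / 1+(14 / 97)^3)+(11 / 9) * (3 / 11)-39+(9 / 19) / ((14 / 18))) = -60443531041757 / 2621198681346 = -23.06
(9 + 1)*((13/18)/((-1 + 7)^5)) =65/69984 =0.00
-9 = -9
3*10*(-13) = -390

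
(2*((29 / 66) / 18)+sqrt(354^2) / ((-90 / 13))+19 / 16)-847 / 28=-1904293 / 23760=-80.15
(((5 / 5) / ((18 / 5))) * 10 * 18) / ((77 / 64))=3200 / 77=41.56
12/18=2/3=0.67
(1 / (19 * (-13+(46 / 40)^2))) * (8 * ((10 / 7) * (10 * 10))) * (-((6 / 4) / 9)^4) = 200000 / 50320683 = 0.00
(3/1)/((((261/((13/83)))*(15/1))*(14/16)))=104/758205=0.00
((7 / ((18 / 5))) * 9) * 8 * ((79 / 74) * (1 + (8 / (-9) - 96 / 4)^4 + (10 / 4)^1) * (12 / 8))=13922626285435 / 161838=86028165.73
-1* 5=-5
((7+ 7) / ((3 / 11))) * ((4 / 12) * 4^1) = 616 / 9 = 68.44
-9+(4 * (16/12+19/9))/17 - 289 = -45470/153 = -297.19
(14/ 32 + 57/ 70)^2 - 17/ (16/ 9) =-8.00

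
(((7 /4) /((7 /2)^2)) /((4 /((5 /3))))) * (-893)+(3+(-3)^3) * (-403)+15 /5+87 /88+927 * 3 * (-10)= -33609883 /1848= -18187.17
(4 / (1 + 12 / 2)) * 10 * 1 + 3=8.71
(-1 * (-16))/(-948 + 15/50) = -160/9477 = -0.02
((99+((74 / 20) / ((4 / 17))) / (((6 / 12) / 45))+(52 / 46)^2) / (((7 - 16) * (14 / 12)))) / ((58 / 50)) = -124.43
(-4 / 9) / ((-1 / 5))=20 / 9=2.22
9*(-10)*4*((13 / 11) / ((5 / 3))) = -2808 / 11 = -255.27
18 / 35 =0.51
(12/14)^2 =36/49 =0.73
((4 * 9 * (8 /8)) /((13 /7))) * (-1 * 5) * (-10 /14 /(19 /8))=7200 /247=29.15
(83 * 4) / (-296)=-1.12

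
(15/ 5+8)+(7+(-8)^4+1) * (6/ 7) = 3528.71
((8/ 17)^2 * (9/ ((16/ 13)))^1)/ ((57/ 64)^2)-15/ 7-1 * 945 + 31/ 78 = -53813766035/ 56963634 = -944.70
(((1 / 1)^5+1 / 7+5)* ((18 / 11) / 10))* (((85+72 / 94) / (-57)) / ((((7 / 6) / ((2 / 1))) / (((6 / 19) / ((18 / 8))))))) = -16639968 / 45726065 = -0.36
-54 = -54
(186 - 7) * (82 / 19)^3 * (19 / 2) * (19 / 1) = 2597233.47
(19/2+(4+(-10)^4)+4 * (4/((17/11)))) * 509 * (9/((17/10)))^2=143001187.86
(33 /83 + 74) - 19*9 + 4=-7686 /83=-92.60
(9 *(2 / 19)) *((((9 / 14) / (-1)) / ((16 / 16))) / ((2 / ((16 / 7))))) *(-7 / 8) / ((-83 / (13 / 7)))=-1053 / 77273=-0.01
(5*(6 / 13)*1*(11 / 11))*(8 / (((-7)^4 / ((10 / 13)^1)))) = 2400 / 405769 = 0.01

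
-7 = -7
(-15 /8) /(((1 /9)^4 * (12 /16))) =-32805 /2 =-16402.50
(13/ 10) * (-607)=-7891/ 10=-789.10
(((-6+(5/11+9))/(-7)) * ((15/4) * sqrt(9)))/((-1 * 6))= 285/308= 0.93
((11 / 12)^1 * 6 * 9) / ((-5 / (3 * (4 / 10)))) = -297 / 25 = -11.88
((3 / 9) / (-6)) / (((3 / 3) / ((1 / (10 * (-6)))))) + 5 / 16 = 677 / 2160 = 0.31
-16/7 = -2.29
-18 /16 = -9 /8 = -1.12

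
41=41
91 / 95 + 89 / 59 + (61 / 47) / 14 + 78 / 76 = 6611621 / 1844045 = 3.59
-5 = -5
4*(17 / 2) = 34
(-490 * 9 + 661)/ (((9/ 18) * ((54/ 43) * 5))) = -161207/ 135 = -1194.13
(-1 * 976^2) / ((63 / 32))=-30482432 / 63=-483848.13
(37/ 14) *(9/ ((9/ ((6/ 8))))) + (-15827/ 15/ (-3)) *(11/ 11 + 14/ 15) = 25777973/ 37800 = 681.96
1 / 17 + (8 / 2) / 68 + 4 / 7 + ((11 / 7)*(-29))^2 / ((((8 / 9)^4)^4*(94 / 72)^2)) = 259676569395554762363233 / 32371328763771748352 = 8021.81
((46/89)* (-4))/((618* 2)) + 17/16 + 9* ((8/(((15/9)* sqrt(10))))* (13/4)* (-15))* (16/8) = 466781/440016 - 2106* sqrt(10)/5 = -1330.89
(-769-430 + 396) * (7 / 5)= -5621 / 5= -1124.20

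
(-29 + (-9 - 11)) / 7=-7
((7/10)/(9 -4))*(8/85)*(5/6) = 14/1275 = 0.01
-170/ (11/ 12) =-2040/ 11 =-185.45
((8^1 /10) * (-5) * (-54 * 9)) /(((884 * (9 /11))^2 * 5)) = 363 /488410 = 0.00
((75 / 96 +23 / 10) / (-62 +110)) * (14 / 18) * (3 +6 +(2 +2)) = 44863 / 69120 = 0.65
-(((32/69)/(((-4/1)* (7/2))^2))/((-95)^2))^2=-64/931075207925625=-0.00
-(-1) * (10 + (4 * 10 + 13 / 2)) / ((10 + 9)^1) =113 / 38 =2.97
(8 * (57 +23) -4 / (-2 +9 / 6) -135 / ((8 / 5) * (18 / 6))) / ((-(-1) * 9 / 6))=1653 / 4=413.25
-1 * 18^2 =-324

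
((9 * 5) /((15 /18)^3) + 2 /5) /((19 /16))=31264 /475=65.82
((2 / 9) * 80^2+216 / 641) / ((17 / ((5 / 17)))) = 41033720 / 1667241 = 24.61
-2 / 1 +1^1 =-1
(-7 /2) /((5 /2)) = -7 /5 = -1.40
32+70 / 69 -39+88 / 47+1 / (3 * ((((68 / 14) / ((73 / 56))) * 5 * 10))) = -60443829 / 14701600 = -4.11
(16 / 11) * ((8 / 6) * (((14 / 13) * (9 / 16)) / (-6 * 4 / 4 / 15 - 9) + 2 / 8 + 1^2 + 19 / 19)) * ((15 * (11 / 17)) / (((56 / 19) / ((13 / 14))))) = 12.96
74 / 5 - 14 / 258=9511 / 645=14.75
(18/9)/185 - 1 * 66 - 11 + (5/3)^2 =-123562/1665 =-74.21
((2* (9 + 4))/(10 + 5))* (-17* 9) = -265.20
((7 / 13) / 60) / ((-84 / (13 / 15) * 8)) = -1 / 86400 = -0.00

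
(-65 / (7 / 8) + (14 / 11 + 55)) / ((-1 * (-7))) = -1387 / 539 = -2.57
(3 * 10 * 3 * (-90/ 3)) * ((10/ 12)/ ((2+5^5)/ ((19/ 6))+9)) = -14250/ 6311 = -2.26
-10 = -10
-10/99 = -0.10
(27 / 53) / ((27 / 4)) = 4 / 53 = 0.08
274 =274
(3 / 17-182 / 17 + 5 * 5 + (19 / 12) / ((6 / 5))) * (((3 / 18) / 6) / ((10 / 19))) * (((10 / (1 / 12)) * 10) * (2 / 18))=1836065 / 16524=111.12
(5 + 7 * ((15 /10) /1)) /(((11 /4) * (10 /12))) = 372 /55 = 6.76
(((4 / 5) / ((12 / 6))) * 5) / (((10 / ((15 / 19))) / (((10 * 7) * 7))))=1470 / 19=77.37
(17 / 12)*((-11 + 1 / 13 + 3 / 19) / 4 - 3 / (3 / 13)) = -263551 / 11856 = -22.23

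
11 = 11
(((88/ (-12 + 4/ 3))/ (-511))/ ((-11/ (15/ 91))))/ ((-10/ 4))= 9/ 93002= 0.00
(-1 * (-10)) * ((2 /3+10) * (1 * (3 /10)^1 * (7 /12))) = 56 /3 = 18.67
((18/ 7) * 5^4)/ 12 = 1875/ 14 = 133.93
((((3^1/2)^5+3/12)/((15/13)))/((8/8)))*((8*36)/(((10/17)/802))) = 66731613/25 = 2669264.52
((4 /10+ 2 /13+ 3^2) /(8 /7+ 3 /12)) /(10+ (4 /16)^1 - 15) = -23184 /16055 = -1.44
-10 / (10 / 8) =-8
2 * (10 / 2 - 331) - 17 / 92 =-60001 / 92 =-652.18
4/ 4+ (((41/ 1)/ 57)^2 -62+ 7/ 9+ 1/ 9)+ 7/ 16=-1025059/ 17328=-59.16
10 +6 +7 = 23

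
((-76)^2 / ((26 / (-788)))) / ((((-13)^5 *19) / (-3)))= -359328 / 4826809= -0.07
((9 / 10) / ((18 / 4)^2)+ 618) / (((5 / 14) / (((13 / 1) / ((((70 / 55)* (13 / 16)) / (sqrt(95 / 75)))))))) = 4894912* sqrt(285) / 3375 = 24484.63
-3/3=-1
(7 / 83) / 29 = 7 / 2407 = 0.00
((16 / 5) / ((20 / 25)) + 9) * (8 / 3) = 104 / 3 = 34.67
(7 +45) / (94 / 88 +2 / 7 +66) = 16016 / 20745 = 0.77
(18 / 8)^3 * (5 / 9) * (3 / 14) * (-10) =-6075 / 448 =-13.56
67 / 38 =1.76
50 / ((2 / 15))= 375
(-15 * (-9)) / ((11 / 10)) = 1350 / 11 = 122.73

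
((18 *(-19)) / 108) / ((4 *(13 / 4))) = -19 / 78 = -0.24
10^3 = 1000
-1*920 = -920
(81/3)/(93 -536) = -27/443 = -0.06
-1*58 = -58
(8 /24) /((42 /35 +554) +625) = 5 /17703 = 0.00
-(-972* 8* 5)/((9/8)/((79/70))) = 273024/7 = 39003.43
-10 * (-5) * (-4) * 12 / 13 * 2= -4800 / 13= -369.23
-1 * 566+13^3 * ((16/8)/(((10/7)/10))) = 30192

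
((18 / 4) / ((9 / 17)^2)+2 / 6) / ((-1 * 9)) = -295 / 162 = -1.82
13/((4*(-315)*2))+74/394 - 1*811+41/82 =-402273941/496440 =-810.32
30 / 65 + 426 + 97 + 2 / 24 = 81673 / 156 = 523.54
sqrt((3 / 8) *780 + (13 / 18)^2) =sqrt(94939) / 18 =17.12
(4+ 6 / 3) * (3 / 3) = 6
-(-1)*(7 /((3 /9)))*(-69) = -1449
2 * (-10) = -20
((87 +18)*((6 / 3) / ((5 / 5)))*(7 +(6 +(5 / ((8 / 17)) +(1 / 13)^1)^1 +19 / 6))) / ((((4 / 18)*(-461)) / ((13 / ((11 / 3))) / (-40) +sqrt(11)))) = -177.79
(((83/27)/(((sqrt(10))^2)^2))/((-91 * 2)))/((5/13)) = -83/189000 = -0.00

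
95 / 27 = 3.52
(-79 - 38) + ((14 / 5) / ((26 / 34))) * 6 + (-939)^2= 57305688 / 65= 881625.97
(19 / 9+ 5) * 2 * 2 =256 / 9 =28.44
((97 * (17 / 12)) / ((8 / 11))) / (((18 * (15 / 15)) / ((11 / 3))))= 199529 / 5184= 38.49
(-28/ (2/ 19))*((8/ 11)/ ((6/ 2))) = -2128/ 33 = -64.48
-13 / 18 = -0.72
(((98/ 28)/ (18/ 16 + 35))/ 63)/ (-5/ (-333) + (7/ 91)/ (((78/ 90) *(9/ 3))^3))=2113514/ 26650135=0.08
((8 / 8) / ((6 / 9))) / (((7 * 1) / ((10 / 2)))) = 15 / 14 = 1.07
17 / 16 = 1.06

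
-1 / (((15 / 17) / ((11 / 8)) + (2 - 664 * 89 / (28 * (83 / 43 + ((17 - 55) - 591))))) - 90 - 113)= 17647938 / 3476511791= 0.01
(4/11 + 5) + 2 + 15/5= 114/11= 10.36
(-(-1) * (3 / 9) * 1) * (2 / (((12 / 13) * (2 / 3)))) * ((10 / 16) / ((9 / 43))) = 2795 / 864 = 3.23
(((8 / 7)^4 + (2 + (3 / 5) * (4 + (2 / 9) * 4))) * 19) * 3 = 4543166 / 12005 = 378.44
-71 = -71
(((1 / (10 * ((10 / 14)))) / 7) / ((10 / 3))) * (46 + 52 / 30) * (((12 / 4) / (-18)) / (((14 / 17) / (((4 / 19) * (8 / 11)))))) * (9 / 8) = -9129 / 914375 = -0.01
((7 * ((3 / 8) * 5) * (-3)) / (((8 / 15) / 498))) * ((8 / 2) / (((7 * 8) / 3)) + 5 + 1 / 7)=-12605625 / 64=-196962.89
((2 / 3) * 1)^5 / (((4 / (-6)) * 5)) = -0.04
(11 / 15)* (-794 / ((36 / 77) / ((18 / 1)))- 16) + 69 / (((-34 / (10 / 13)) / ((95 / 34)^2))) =-5733184829 / 255476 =-22441.19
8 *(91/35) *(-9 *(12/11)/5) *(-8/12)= 7488/275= 27.23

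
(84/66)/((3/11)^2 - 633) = -77/38292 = -0.00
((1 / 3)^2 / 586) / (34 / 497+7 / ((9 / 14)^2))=4473 / 401197868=0.00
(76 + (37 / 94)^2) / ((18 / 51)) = 11439385 / 53016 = 215.77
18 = 18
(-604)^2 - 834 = 363982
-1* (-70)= 70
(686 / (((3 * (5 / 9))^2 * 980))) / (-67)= -63 / 16750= -0.00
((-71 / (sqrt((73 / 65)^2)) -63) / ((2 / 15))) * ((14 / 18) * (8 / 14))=-92140 / 219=-420.73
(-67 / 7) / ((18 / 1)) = -67 / 126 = -0.53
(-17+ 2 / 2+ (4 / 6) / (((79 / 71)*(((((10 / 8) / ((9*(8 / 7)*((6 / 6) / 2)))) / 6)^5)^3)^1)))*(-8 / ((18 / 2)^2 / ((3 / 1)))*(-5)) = 42263281436951080885042068174748577671866543488 / 61807548222097283935546875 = 683788350333579735102.67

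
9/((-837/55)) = -55/93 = -0.59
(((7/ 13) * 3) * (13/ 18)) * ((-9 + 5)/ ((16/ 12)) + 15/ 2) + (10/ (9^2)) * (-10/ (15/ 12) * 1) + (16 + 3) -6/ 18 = 7429/ 324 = 22.93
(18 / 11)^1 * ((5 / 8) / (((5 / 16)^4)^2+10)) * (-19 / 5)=-183609851904 / 472450699435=-0.39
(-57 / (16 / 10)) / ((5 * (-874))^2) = -3 / 1608160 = -0.00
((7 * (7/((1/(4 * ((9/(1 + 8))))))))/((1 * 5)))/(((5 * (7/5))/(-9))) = -252/5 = -50.40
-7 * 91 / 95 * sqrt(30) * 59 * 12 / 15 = -150332 * sqrt(30) / 475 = -1733.48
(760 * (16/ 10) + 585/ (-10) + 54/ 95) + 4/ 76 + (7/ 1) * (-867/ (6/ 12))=-2086177/ 190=-10979.88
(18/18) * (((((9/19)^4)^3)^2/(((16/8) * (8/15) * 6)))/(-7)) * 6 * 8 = -1196496646153087647950415/68582681033451855448028133890894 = -0.00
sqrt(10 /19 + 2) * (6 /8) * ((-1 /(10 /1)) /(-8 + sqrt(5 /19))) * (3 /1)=9 * sqrt(15) /12110 + 36 * sqrt(57) /6055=0.05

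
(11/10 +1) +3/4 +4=137/20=6.85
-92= -92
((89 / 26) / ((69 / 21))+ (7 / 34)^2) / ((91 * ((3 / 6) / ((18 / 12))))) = 160605 / 4493372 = 0.04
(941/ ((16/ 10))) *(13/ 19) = 61165/ 152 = 402.40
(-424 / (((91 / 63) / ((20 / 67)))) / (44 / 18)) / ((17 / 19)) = -6525360 / 162877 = -40.06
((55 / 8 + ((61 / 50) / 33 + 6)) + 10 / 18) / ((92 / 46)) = 266657 / 39600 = 6.73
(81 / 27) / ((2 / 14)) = 21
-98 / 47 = -2.09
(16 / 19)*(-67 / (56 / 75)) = -10050 / 133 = -75.56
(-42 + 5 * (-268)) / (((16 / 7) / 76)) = -91903 / 2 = -45951.50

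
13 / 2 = 6.50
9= 9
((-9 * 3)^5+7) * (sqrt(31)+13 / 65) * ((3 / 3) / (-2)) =1434890+7174450 * sqrt(31) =41380537.03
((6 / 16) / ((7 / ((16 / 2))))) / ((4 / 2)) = 3 / 14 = 0.21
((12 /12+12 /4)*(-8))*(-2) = 64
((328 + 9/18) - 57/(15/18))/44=2601/440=5.91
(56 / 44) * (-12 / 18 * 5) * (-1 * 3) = 140 / 11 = 12.73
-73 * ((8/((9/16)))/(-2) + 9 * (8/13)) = 13432/117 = 114.80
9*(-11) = -99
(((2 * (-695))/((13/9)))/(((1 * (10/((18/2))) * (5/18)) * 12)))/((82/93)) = -3141261/10660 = -294.68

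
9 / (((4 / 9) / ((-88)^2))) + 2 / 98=7683985 / 49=156816.02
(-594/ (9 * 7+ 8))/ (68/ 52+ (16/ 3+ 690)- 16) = -23166/ 1884695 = -0.01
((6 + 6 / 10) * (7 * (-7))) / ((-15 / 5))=107.80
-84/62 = -42/31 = -1.35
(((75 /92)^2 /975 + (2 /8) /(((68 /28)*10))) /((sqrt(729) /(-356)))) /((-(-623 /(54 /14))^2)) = 2771631 /499643346020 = 0.00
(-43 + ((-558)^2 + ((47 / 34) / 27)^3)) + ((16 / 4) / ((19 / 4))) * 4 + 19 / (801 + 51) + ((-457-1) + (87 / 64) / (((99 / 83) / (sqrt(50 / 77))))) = 12035 * sqrt(154) / 162624 + 324424589924082565 / 1043614232568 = 310867.31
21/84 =1/4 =0.25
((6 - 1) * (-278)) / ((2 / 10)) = -6950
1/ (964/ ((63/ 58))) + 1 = 1.00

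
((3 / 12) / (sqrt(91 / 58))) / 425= sqrt(5278) / 154700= 0.00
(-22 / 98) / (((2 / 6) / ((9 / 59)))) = -297 / 2891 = -0.10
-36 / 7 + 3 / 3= -29 / 7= -4.14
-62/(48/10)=-155/12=-12.92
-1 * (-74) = 74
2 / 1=2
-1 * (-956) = 956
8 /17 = 0.47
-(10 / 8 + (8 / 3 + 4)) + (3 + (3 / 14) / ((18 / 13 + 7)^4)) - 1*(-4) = -10868664299 / 11857285524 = -0.92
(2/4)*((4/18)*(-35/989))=-35/8901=-0.00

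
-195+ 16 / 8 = -193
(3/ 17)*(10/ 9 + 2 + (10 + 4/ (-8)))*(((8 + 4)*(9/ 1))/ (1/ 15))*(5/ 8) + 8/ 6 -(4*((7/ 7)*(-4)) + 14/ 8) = 231427/ 102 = 2268.89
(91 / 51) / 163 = 91 / 8313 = 0.01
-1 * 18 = -18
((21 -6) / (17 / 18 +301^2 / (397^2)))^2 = 97.48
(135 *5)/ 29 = 23.28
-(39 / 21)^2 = -169 / 49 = -3.45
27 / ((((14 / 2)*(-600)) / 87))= -783 / 1400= -0.56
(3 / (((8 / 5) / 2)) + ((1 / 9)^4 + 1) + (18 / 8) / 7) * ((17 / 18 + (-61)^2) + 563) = 35930159005 / 1653372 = 21731.44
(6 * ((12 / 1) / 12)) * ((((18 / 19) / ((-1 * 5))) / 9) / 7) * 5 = -12 / 133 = -0.09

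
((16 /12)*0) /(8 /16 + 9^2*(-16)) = 0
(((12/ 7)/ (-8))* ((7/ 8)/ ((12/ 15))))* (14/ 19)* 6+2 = 0.96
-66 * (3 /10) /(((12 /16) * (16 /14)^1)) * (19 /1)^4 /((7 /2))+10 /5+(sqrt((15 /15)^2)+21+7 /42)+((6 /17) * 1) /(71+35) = -860094.43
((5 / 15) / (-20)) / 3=-1 / 180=-0.01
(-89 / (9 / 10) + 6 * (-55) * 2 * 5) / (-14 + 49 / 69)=100510 / 393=255.75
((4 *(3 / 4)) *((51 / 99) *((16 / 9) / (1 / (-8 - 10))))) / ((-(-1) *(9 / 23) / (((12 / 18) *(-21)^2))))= -1226176 / 33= -37156.85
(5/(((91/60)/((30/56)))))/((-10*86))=-225/109564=-0.00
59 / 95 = 0.62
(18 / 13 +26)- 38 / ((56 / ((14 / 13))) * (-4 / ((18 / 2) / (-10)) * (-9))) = 27.40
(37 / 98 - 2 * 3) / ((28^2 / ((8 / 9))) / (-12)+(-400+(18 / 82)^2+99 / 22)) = 926231 / 77254184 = 0.01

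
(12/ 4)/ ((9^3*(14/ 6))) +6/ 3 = 1135/ 567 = 2.00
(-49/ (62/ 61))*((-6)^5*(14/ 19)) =162697248/ 589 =276226.23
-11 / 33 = -1 / 3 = -0.33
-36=-36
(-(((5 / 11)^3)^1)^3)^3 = -0.00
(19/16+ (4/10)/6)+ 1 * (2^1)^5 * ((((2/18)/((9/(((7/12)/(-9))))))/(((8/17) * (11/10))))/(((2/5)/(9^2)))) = -208201/23760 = -8.76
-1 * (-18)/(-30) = -0.60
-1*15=-15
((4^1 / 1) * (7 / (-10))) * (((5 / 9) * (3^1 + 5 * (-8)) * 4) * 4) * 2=1841.78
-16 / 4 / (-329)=0.01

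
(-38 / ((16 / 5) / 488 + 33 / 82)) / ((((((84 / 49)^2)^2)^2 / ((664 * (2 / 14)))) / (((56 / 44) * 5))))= -568420475841925 / 755954850816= -751.92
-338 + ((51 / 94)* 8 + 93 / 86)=-1344281 / 4042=-332.58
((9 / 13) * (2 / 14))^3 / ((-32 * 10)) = -729 / 241142720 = -0.00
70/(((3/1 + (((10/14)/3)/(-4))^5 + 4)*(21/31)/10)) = 4321523404800/29274832843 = 147.62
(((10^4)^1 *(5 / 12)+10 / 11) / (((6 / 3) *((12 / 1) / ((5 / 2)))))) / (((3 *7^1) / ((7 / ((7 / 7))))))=343825 / 2376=144.71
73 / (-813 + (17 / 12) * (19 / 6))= -5256 / 58213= -0.09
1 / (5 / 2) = 2 / 5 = 0.40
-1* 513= -513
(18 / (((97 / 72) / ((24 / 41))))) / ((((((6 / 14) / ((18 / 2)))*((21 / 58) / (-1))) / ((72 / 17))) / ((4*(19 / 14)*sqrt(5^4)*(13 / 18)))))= -188307.94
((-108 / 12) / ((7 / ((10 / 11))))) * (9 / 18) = -0.58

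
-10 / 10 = -1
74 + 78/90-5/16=17893/240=74.55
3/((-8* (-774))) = 1/2064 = 0.00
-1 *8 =-8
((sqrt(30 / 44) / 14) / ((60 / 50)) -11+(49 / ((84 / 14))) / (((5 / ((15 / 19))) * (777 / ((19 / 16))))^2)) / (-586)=23130623 / 1232231424 -5 * sqrt(330) / 1082928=0.02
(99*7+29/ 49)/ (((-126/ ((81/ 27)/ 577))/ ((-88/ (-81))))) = -1495384/ 48092373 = -0.03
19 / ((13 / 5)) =95 / 13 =7.31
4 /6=2 /3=0.67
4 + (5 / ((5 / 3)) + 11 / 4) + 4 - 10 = 15 / 4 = 3.75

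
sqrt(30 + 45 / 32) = sqrt(2010) / 8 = 5.60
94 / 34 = 47 / 17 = 2.76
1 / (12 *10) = 1 / 120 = 0.01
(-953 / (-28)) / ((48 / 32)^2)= 953 / 63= 15.13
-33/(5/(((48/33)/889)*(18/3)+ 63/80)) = -5.26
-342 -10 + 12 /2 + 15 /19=-6559 /19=-345.21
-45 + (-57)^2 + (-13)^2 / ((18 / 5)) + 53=59471 / 18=3303.94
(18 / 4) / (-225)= -1 / 50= -0.02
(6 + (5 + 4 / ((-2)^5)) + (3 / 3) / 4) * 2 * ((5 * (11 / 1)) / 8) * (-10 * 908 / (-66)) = 505075 / 24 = 21044.79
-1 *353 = -353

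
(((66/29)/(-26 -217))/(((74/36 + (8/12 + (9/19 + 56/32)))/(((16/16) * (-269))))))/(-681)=-449768/601297803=-0.00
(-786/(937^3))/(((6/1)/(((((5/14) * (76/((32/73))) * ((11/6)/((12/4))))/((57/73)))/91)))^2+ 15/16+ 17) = -0.00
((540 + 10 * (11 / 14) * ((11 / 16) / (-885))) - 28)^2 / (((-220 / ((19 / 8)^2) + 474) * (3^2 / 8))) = 37189415025698329 / 69427063040832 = 535.66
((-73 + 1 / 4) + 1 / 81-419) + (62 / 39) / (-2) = -492.53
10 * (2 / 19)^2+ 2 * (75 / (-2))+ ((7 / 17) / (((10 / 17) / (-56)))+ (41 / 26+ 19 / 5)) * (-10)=1235862 / 4693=263.34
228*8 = 1824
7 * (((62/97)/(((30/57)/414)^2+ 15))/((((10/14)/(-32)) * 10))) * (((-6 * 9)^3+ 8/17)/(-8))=-1572441793483302/59783299475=-26302.36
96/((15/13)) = 83.20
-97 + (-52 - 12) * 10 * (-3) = 1823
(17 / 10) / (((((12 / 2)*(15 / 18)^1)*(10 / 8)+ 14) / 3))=34 / 135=0.25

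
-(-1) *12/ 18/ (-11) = -2/ 33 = -0.06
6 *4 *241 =5784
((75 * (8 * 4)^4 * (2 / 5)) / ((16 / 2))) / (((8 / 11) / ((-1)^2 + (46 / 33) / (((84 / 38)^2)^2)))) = 1112890716160 / 194481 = 5722362.16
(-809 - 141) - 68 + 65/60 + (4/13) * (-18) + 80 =-147023/156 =-942.46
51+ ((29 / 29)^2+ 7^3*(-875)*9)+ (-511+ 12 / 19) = -51330084 / 19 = -2701583.37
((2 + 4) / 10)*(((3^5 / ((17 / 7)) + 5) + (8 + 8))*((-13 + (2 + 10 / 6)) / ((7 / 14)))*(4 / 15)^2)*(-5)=614656 / 1275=482.08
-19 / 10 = -1.90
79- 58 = 21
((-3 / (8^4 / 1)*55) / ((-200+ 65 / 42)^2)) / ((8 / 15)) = -43659 / 22764658688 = -0.00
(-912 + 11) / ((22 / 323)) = -291023 / 22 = -13228.32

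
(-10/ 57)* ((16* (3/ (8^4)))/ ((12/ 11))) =-55/ 29184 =-0.00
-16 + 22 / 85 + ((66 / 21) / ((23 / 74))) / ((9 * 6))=-5747096 / 369495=-15.55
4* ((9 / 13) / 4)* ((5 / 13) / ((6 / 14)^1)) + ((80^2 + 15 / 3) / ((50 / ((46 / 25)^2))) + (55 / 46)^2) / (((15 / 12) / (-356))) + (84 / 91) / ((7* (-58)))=-35140686106529231 / 283568796875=-123922.97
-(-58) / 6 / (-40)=-29 / 120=-0.24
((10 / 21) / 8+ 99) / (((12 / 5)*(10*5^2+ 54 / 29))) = 1206545 / 7362432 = 0.16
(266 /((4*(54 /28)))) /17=931 /459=2.03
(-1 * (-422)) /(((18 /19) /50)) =200450 /9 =22272.22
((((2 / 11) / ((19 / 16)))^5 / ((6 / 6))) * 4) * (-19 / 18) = -67108864 / 188894946339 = -0.00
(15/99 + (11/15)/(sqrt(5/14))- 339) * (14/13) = -156548/429 + 154 * sqrt(70)/975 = -363.59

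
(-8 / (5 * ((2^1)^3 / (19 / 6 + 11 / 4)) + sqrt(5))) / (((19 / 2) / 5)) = -545280 / 779741 + 80656 * sqrt(5) / 779741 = -0.47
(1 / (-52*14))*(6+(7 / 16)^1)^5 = -11592740743 / 763363328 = -15.19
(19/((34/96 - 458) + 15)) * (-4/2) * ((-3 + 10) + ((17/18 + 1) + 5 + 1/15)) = 383344/318705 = 1.20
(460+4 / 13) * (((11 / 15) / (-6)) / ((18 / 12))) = -65824 / 1755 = -37.51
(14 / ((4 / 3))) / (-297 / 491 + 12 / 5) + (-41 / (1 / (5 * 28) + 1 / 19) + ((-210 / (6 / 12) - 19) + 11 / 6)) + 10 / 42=-1826277431 / 1634997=-1116.99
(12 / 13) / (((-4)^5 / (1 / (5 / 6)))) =-9 / 8320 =-0.00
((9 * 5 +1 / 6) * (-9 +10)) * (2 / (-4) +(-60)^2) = 162577.42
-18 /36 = -1 /2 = -0.50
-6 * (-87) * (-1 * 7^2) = -25578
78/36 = 13/6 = 2.17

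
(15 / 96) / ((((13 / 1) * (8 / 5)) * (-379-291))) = -5 / 445952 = -0.00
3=3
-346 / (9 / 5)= -1730 / 9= -192.22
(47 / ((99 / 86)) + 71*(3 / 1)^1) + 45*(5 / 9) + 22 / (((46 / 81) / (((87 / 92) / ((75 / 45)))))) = 315072869 / 1047420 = 300.81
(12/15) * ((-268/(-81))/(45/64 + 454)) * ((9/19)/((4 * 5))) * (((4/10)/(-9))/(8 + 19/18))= -68608/101391521625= -0.00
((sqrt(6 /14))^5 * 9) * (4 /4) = 1.08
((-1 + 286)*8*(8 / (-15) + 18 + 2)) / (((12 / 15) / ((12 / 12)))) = 55480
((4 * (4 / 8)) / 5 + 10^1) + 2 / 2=57 / 5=11.40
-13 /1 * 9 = -117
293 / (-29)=-293 / 29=-10.10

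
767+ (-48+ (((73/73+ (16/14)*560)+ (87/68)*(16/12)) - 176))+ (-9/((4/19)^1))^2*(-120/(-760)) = 401001/272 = 1474.27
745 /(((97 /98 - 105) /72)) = -5256720 /10193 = -515.72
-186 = -186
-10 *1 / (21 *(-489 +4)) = 2 / 2037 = 0.00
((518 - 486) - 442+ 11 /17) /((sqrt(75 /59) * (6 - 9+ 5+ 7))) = -6959 * sqrt(177) /2295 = -40.34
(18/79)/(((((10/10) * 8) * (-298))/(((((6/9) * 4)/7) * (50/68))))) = -75/2801498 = -0.00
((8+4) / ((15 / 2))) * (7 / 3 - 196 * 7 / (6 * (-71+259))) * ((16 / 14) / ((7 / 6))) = 576 / 329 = 1.75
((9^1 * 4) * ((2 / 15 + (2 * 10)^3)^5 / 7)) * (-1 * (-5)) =99541094676484608038400128 / 118125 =842675933769181866991.75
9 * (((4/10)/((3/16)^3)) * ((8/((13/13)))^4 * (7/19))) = 234881024/285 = 824143.94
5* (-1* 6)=-30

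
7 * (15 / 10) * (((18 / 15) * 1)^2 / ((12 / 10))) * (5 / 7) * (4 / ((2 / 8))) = 144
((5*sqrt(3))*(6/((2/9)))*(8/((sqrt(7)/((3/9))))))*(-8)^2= 23040*sqrt(21)/7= 15083.22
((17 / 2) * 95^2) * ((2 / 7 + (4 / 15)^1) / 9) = 889865 / 189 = 4708.28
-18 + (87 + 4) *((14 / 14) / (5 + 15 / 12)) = -86 / 25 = -3.44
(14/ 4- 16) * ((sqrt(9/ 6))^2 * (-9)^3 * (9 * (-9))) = -4428675/ 4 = -1107168.75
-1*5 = -5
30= 30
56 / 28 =2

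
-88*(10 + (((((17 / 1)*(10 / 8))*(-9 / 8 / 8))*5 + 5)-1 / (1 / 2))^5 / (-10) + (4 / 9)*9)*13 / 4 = -38200017275362184671 / 5497558138880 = -6948542.66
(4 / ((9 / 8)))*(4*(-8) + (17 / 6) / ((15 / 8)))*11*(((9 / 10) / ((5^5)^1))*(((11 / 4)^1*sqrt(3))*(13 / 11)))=-784784*sqrt(3) / 703125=-1.93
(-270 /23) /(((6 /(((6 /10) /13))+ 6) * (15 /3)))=-27 /1564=-0.02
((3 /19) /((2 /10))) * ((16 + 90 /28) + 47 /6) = 2840 /133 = 21.35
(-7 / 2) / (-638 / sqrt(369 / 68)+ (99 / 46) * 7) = 3742767 / 5308321381+ 2577288 * sqrt(697) / 5308321381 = 0.01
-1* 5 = -5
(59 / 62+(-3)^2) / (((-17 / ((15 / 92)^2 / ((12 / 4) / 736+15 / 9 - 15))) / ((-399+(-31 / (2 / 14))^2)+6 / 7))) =136119023100 / 2497132057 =54.51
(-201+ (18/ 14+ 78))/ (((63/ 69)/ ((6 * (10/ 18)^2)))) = -326600/ 1323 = -246.86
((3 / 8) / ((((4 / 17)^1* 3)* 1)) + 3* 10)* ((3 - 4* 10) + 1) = -8793 / 8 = -1099.12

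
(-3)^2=9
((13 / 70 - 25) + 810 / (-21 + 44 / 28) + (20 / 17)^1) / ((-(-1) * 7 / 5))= -155483 / 3332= -46.66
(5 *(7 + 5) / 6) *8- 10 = 70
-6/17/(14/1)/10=-0.00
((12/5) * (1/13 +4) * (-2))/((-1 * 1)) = 1272/65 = 19.57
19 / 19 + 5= 6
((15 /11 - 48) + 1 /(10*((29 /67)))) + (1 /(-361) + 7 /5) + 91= 52963813 /1151590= 45.99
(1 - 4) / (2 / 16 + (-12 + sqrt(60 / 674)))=0.26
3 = 3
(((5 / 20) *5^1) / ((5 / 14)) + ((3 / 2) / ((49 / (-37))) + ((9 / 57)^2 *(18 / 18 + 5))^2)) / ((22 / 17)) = 1.85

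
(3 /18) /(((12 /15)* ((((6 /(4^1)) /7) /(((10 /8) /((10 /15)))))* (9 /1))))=175 /864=0.20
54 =54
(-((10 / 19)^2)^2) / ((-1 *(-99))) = -10000 / 12901779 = -0.00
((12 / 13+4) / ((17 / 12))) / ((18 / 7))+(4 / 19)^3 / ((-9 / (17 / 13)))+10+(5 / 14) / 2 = 4403844923 / 381991428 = 11.53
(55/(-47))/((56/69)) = -3795/2632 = -1.44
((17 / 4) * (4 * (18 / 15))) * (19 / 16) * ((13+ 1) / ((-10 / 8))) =-6783 / 25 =-271.32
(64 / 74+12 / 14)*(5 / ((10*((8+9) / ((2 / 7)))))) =446 / 30821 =0.01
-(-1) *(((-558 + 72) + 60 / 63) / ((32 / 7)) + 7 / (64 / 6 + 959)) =-14814529 / 139632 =-106.10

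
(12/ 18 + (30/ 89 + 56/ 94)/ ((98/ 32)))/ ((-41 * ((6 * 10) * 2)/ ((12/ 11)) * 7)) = -59723/ 1941242457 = -0.00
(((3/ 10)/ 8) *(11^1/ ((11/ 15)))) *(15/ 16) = 135/ 256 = 0.53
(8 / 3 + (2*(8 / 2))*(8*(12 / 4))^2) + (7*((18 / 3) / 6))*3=13895 / 3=4631.67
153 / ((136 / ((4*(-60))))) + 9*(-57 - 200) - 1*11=-2594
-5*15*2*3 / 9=-50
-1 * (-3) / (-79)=-3 / 79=-0.04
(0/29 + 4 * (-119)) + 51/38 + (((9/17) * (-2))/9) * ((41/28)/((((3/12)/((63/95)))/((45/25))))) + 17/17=-474.48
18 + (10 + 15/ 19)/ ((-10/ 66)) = -1011/ 19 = -53.21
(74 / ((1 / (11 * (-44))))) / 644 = -8954 / 161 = -55.61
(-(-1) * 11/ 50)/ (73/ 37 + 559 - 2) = 407/ 1034100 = 0.00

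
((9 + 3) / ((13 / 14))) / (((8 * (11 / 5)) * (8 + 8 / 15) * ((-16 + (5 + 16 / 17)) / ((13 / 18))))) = -2975 / 481536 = -0.01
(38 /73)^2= 1444 /5329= 0.27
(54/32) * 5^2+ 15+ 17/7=6677/112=59.62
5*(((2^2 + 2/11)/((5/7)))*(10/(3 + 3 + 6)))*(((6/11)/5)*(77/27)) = 2254/297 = 7.59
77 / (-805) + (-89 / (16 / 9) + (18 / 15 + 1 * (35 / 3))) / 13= -42437 / 14352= -2.96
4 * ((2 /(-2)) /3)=-4 /3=-1.33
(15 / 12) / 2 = 5 / 8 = 0.62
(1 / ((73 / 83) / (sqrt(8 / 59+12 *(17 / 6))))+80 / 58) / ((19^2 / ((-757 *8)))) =-502648 *sqrt(118826) / 1554827 -242240 / 10469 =-134.58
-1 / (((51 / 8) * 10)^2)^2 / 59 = -256 / 249466786875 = -0.00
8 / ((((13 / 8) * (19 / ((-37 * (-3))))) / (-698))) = -20075.27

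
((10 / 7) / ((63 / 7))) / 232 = 5 / 7308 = 0.00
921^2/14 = 848241/14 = 60588.64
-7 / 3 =-2.33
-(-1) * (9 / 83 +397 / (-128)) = -2.99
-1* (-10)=10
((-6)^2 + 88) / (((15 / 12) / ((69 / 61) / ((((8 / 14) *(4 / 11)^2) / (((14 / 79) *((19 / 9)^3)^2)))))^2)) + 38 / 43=54864573024994319590601024197 / 10027666697837471778240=5471319.97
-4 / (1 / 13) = -52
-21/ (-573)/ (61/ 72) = 504/ 11651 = 0.04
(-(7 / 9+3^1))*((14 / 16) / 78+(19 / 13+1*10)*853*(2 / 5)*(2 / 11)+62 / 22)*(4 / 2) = -416495393 / 77220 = -5393.62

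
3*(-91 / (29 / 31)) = -8463 / 29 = -291.83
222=222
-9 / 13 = -0.69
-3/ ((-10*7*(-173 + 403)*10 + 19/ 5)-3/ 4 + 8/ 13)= 780/ 41859047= 0.00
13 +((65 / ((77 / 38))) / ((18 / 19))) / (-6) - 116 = -451739 / 4158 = -108.64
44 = 44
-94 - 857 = -951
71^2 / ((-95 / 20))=-20164 / 19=-1061.26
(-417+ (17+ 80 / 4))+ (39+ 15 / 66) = -7497 / 22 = -340.77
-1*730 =-730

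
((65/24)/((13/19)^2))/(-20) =-0.29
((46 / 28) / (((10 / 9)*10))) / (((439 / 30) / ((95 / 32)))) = 11799 / 393344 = 0.03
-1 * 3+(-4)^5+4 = -1023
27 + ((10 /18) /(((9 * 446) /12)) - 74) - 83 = -130.00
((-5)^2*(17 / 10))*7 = 595 / 2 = 297.50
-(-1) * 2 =2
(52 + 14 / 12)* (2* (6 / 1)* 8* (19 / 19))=5104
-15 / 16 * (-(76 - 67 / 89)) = 100455 / 1424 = 70.54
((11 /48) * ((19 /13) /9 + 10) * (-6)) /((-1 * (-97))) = -13079 /90792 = -0.14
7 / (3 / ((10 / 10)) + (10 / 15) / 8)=2.27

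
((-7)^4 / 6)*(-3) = -2401 / 2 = -1200.50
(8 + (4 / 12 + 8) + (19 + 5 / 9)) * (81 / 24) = 969 / 8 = 121.12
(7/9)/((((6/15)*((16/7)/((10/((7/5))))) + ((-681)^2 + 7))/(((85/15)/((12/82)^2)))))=25004875/56347827552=0.00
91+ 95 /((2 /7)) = 847 /2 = 423.50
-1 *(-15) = 15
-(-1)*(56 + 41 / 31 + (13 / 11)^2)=220256 / 3751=58.72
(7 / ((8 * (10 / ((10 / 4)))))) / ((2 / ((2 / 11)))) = 7 / 352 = 0.02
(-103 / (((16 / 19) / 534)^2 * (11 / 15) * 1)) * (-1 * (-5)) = -198805416525 / 704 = -282394057.56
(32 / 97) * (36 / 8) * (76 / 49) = 10944 / 4753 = 2.30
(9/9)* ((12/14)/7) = 6/49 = 0.12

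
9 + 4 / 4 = 10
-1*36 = -36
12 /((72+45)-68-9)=3 /10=0.30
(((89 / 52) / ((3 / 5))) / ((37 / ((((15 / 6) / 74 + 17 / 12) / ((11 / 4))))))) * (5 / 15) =71645 / 5285709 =0.01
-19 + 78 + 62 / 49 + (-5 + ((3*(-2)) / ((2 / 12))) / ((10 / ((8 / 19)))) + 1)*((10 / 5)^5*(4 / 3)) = -2444923 / 13965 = -175.08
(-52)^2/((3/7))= 18928/3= 6309.33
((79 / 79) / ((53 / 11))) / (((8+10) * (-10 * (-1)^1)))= 11 / 9540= 0.00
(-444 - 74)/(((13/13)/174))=-90132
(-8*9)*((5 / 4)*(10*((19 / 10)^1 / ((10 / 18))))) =-3078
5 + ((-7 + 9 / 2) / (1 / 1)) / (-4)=45 / 8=5.62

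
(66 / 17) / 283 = 66 / 4811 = 0.01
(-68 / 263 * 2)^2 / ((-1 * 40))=-2312 / 345845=-0.01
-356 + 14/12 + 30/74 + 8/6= -26129/74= -353.09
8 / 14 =4 / 7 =0.57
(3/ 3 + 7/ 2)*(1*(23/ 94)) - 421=-78941/ 188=-419.90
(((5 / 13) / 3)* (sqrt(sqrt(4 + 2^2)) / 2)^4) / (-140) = -1 / 2184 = -0.00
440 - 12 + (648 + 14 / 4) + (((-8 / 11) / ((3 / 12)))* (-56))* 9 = 56005 / 22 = 2545.68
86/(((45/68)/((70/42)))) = 5848/27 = 216.59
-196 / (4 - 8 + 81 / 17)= -3332 / 13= -256.31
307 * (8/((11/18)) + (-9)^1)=13815/11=1255.91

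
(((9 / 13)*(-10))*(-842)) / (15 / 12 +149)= 303120 / 7813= 38.80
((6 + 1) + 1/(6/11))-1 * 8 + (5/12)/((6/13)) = 1.74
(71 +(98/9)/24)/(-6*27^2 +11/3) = -7717/471996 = -0.02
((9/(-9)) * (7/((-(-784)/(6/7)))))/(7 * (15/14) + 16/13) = -39/44492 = -0.00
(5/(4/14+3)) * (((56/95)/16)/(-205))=-49/179170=-0.00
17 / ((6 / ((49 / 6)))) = 23.14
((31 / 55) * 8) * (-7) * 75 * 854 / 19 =-106402.68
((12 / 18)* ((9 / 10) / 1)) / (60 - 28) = 3 / 160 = 0.02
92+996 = 1088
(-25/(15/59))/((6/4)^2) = -1180/27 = -43.70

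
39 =39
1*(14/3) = 14/3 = 4.67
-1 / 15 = -0.07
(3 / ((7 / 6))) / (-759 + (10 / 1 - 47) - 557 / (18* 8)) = -2592 / 806267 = -0.00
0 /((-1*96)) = 0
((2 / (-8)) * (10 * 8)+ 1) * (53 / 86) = -1007 / 86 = -11.71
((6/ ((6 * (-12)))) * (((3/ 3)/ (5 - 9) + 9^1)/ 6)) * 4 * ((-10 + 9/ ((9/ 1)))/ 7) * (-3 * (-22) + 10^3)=2665/ 4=666.25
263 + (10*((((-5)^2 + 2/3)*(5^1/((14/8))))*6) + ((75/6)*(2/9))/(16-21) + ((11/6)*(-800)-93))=27925/9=3102.78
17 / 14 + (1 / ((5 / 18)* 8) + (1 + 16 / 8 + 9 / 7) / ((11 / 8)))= 7363 / 1540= 4.78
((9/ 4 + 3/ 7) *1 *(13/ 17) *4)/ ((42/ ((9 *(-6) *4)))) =-35100/ 833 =-42.14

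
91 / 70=13 / 10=1.30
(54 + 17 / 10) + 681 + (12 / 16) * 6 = 3706 / 5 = 741.20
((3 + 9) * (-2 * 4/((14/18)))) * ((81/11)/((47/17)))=-1189728/3619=-328.74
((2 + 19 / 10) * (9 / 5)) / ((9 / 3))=117 / 50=2.34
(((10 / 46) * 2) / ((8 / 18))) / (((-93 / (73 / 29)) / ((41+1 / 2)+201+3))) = -6.50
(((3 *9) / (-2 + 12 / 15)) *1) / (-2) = 45 / 4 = 11.25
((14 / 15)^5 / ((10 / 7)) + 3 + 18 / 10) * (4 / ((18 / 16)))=643436288 / 34171875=18.83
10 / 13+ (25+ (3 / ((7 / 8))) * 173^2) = 9340193 / 91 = 102639.48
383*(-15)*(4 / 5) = -4596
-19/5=-3.80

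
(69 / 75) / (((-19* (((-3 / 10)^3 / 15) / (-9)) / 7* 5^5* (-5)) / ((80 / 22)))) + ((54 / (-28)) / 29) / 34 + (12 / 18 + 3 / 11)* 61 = 62420082623 / 1081888500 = 57.70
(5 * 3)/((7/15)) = 225/7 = 32.14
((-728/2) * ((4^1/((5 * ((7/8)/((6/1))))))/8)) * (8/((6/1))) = -1664/5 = -332.80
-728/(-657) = 1.11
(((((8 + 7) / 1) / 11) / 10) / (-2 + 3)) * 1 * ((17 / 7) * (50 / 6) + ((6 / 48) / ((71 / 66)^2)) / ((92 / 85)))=396150065 / 142841776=2.77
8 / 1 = 8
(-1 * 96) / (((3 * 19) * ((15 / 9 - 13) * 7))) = 48 / 2261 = 0.02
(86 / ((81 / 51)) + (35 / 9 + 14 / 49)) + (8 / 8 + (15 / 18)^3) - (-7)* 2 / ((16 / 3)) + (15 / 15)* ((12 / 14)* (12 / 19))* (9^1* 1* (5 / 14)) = 3230935 / 50274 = 64.27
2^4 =16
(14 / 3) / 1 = 4.67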